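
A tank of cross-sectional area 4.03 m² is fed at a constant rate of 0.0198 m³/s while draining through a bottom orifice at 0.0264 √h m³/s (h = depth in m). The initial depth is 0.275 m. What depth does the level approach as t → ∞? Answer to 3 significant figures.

0.563 m

Mass balance (ρ constant): A dh/dt = Q_in − 0.0264 √h. At steady state dh/dt = 0:
Q_in = 0.0264 √h_ss ⇒ √h_ss = 0.0198/0.0264 = 0.75000.
h_ss = 0.75000² = 0.56250 m. (Since h₀ = 0.275 m < h_ss, the level will rise toward this value.)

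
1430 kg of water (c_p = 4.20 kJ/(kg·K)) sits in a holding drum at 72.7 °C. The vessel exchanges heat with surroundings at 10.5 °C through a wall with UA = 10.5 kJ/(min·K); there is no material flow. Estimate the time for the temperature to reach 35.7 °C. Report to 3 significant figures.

517 min

Heat balance on the well-mixed liquid: M c_p dT/dt = −UA(T − T_amb).
τ = M c_p/UA = 572.00 min; T_ss = T_amb = 10.500 °C.
T(t) = T_ss + (T₀ − T_ss)e^(−t/τ); set T = 35.7:
t = −τ ln[(T − T_ss)/(T₀ − T_ss)] = −572.00 · ln(0.40514) = 516.81 min.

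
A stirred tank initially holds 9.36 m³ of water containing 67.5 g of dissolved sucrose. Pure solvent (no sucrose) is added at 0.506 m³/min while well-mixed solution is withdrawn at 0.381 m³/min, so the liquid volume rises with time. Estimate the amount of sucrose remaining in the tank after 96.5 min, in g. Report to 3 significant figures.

5.41 g

Let m(t) be the amount of sucrose. Volume: V(t) = V₀ + (Q_in − Q_out) t = 9.36 + 0.12500 t; V(96.5) = 21.422 m³.
No sucrose enters, so dm/dt = −Q_out · (m/V).
Separate: dm/m = −Q_out dt/V(t) ⇒ ln(m/m₀) = −(Q_out/(Q_in−Q_out)) ln(V/V₀).
m = m₀ (V₀/V)^(Q_out/(Q_in−Q_out)) = 67.5 × (9.36/21.422)^(3.0480) = 5.4108 g.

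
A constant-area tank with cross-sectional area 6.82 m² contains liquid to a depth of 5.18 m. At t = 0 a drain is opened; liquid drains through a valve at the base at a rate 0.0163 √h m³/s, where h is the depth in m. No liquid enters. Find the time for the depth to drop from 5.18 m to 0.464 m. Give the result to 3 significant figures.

1330 s

A dh/dt = −Q_out = −0.0163 √h.
This is separable: 2 d(√h)/dt = −0.0163/A, so √h = √h₀ − (0.0163/(2A)) t.
t = 2A(√h₀ − √h)/0.0163 = 2·6.82·(√5.18 − √0.464)/0.0163
  = 13.640 × (2.2760 − 0.68118) / 0.0163 = 1334.5 s.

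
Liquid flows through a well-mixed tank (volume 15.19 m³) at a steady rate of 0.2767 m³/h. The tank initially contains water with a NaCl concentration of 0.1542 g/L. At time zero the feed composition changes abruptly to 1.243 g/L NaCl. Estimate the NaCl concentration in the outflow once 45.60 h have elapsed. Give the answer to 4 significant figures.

0.7685 g/L

Species balance on the tank: V dC/dt = Q(C_in − C).
Rewrite as dC/dt + C/τ = C_in/τ, τ = V/Q = 54.8970 h.
This is linear first-order; C(t) = C_in + (C₀ − C_in) e^(−t/τ).
C(45.60) = 1.243 + (0.1542 − 1.243)·e^(−45.60/54.8970) = 1.243 + (-1.08880)·0.435767 = 0.768536 g/L.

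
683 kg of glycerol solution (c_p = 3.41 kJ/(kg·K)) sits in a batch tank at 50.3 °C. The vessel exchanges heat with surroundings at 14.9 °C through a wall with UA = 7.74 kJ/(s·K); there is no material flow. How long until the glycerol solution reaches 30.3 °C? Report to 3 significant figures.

250 s

Unsteady energy balance on the tank contents: M c_p dT/dt = −UA(T − T_amb).
τ = M c_p/UA = 300.91 s; T_ss = T_amb = 14.900 °C.
T(t) = T_ss + (T₀ − T_ss)e^(−t/τ); set T = 30.3:
t = −τ ln[(T − T_ss)/(T₀ − T_ss)] = −300.91 · ln(0.43503) = 250.46 s.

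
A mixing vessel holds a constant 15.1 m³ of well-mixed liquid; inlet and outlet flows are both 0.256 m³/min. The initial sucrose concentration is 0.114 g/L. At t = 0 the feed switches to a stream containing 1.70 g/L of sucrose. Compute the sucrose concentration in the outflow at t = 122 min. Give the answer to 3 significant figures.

Accumulation = in − out for the solute gives V dC/dt = Q(C_in − C).
Time constant τ = V/Q = 15.1/0.256 = 58.984 min.
Integrating: C(t) = C_in + (C₀ − C_in) e^(−t/τ).
C(122) = 1.70 + (0.114 − 1.70)·e^(−122/58.984) = 1.70 + (-1.5860)·0.12639 = 1.4995 g/L.

1.50 g/L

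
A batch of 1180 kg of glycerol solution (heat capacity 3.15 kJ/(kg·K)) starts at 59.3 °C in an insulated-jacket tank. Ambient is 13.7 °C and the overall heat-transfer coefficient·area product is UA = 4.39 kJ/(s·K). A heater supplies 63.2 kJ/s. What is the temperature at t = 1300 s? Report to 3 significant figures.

M c_p dT/dt = −UA(T − T_amb) + Q̇.
dT/dt = (T_ss − T)/τ with T_ss = T_amb + Q̇/UA = 13.7 + 63.2/4.39 = 28.096 °C, τ = M c_p/UA = 1180·3.15/4.39 = 846.70 s.
Solution: T(t) = T_ss + (T₀ − T_ss) e^(−t/τ).
T(1300) = 28.096 + (31.204)·0.21537 = 34.817 °C.

34.8 °C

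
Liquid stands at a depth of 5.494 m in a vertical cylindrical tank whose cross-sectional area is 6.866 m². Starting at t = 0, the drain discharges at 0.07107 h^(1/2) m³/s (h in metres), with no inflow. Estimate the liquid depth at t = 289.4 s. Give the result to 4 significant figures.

Mass balance (ρ constant): A dh/dt = −0.07107 √h.
Separate and integrate: 2(√h − √h₀) = −(0.07107/A) t.
√h = √5.494 − 0.07107·289.4/(2·6.866) = 2.34393 − 1.49779 = 0.846138.
h = 0.846138² = 0.715949 m.

0.7159 m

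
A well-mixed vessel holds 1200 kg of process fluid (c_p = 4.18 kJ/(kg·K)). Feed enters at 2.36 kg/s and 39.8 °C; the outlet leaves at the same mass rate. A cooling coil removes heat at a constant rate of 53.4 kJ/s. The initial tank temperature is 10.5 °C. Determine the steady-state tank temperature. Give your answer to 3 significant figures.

34.4 °C

First-law balance (no shaft work): M c_p dT/dt = ṁ c_p (T_in − T) − 53.4.
At steady state dT/dt = 0 ⇒ T_ss = T_in − Q̇/(ṁ c_p) = 39.8 − 53.4/(2.36·4.18) = 34.387 °C.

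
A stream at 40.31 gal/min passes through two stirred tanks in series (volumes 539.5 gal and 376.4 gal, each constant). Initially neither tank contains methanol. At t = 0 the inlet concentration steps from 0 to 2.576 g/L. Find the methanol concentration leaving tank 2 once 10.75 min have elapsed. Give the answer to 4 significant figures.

0.6396 g/L

Species balance on tank i: dCᵢ/dt = (Cᵢ₋₁ − Cᵢ)/τᵢ with τᵢ = Vᵢ/Q.
τ₁ = 539.5/40.31 = 13.3838 min; τ₂ = 376.4/40.31 = 9.33763 min.
Tank 1: C₁ = C_in(1 − e^(−t/τ₁)). Tank 2 (τ₁ ≠ τ₂): C₂ = C_in[1 − (τ₁ e^(−t/τ₁) − τ₂ e^(−t/τ₂))/(τ₁ − τ₂)].
At t = 10.75: e^(−t/τ₁) = 0.447888, e^(−t/τ₂) = 0.316240.
C₂ = 2.576·[1 − (13.3838·0.447888 − 9.33763·0.316240)/(4.04614)] = 2.576·0.248294 = 0.639606 g/L.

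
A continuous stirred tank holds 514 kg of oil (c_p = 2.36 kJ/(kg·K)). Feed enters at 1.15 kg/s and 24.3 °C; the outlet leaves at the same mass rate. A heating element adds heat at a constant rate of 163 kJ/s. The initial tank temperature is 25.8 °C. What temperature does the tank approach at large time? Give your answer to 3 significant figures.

M c_p dT/dt = ṁ c_p (T_in − T) + Q̇.
At steady state dT/dt = 0 ⇒ T_ss = T_in + Q̇/(ṁ c_p) = 24.3 + 163/(1.15·2.36) = 84.359 °C.

84.4 °C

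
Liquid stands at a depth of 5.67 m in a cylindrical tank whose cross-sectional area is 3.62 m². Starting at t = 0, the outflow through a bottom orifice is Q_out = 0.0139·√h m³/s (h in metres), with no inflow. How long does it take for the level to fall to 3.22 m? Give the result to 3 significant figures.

With no inflow, A dh/dt = −0.0139 √h.
Separate and integrate: 2(√h − √h₀) = −(0.0139/A) t.
t = 2A(√h₀ − √h)/0.0139 = 2·3.62·(√5.67 − √3.22)/0.0139
  = 7.2400 × (2.3812 − 1.7944) / 0.0139 = 305.61 s.

306 s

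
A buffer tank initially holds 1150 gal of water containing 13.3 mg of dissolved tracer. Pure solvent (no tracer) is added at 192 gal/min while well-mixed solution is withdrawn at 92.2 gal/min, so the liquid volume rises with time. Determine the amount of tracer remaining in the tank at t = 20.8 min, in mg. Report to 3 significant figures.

Let m(t) be the amount of tracer. Volume: V(t) = V₀ + (Q_in − Q_out) t = 1150 + 99.800 t; V(20.8) = 3225.8 gal.
Solute balance: dm/dt = 0 − Q_out C = −Q_out m/V(t).
Separate: dm/m = −Q_out dt/V(t) ⇒ ln(m/m₀) = −(Q_out/(Q_in−Q_out)) ln(V/V₀).
m = m₀ (V₀/V)^(Q_out/(Q_in−Q_out)) = 13.3 × (1150/3225.8)^(0.92385) = 5.1288 mg.

5.13 mg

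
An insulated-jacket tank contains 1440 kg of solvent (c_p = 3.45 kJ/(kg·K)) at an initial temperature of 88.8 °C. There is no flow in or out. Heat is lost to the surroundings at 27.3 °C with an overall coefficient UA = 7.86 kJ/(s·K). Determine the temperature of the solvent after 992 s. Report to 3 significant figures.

M c_p dT/dt = −UA(T − T_amb).
dT/dt = (T_ss − T)/τ with T_ss = T_amb = 27.300 °C, τ = M c_p/UA = 1440·3.45/7.86 = 632.06 s.
T approaches T_ss exponentially: T(t) = T_ss + (T₀ − T_ss) e^(−t/τ).
T(992) = 27.300 + (61.500)·0.20816 = 40.102 °C.

40.1 °C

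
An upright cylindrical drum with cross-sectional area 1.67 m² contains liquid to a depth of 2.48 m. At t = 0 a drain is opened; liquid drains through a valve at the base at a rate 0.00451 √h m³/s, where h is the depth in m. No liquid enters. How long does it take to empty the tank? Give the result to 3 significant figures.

1170 s

With no inflow, A dh/dt = −0.00451 √h.
Separate and integrate: 2(√h − √h₀) = −(0.00451/A) t.
Set h = 0: 2√h₀ = (0.00451/A) t_empty ⇒ t_empty = 2A√h₀/0.00451.
t_empty = 2·1.67·√2.48/0.00451 = 3.3400·1.5748/0.00451 = 1166.3 s.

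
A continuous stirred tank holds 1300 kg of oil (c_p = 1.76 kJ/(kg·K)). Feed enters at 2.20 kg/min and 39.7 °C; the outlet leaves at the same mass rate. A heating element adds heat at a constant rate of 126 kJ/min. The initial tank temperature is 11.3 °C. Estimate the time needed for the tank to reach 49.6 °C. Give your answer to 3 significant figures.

M c_p dT/dt = ṁ c_p (T_in − T) + Q̇.
τ = M/ṁ = 590.91 min; T_ss = T_in + Q̇/(ṁ c_p) = 72.241 °C.
T(t) = T_ss + (T₀ − T_ss) e^(−t/τ). Set T = 49.6:
e^(−t/τ) = (49.6 − 72.241)/(11.3 − 72.241) = 0.37153
t = −590.91 · ln(0.37153) = 585.08 min.

585 min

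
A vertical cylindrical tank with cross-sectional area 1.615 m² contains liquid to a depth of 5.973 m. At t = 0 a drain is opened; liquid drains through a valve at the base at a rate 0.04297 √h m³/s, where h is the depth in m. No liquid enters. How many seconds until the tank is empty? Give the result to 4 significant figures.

183.7 s

Mass balance (ρ constant): A dh/dt = −0.04297 √h.
This is separable: 2 d(√h)/dt = −0.04297/A, so √h = √h₀ − (0.04297/(2A)) t.
Set h = 0: 2√h₀ = (0.04297/A) t_empty ⇒ t_empty = 2A√h₀/0.04297.
t_empty = 2·1.615·√5.973/0.04297 = 3.23000·2.44397/0.04297 = 183.710 s.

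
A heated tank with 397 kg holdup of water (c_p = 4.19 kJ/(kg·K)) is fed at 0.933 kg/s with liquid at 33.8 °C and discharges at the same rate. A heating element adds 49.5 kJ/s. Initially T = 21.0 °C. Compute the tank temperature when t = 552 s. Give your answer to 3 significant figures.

M c_p dT/dt = ṁ c_p (T_in − T) + Q̇.
τ = M/ṁ = 425.51 s; T_ss = T_in + Q̇/(ṁ c_p) = 33.8 + 49.5/(0.933·4.19) = 46.462 °C.
This is linear first-order; T(t) = T_ss + (T₀ − T_ss) e^(−t/τ).
T(552) = 46.462 + (-25.462)·e^(−552/425.51) = 46.462 + (-25.462)·0.27328 = 39.504 °C.

39.5 °C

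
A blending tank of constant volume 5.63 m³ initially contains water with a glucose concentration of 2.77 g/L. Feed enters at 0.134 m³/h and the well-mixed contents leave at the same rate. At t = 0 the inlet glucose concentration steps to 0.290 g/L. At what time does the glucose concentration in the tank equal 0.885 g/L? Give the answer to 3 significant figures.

Species balance: V dC/dt = Q(C_in − C) ⇒ τ = V/Q = 42.015 h.
C(t) = C_in + (C₀ − C_in) e^(−t/τ). Set C = 0.885 and solve for t:
e^(−t/τ) = (C − C_in)/(C₀ − C_in) = (0.885 − 0.290)/(2.77 − 0.290) = 0.23992
t = −τ ln(…) = 42.015 × 1.4275 = 59.974 h.

60.0 h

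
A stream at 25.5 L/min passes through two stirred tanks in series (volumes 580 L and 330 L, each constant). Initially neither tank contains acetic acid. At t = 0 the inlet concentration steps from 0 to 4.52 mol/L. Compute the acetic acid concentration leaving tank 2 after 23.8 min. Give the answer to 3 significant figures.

1.79 mol/L

Species balance on tank i: dCᵢ/dt = (Cᵢ₋₁ − Cᵢ)/τᵢ with τᵢ = Vᵢ/Q.
τ₁ = 580/25.5 = 22.745 min; τ₂ = 330/25.5 = 12.941 min.
Solving the cascade with C₁(0)=C₂(0)=0 gives C₂(t) = C_in[1 − (τ₁ e^(−t/τ₁) − τ₂ e^(−t/τ₂))/(τ₁ − τ₂)].
At t = 23.8: e^(−t/τ₁) = 0.35121, e^(−t/τ₂) = 0.15896.
C₂ = 4.52·[1 − (22.745·0.35121 − 12.941·0.15896)/(9.8039)] = 4.52·0.39503 = 1.7855 mol/L.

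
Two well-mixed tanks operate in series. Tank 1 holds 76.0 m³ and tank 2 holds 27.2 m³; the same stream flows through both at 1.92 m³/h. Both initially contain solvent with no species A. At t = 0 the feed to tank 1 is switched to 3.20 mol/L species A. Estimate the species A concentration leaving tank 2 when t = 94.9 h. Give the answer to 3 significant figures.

2.75 mol/L

Each tank obeys Vᵢ dCᵢ/dt = Q(Cᵢ₋₁ − Cᵢ), so τᵢ = Vᵢ/Q.
τ₁ = 76.0/1.92 = 39.583 h; τ₂ = 27.2/1.92 = 14.167 h.
Tank 1: C₁ = C_in(1 − e^(−t/τ₁)). Tank 2 (τ₁ ≠ τ₂): C₂ = C_in[1 − (τ₁ e^(−t/τ₁) − τ₂ e^(−t/τ₂))/(τ₁ − τ₂)].
At t = 94.9: e^(−t/τ₁) = 0.090947, e^(−t/τ₂) = 0.0012324.
C₂ = 3.20·[1 − (39.583·0.090947 − 14.167·0.0012324)/(25.417)] = 3.20·0.85905 = 2.7490 mol/L.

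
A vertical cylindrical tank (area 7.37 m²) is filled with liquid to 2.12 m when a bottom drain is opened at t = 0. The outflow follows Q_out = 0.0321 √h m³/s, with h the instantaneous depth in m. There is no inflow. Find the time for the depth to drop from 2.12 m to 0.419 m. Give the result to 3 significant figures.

With no inflow, A dh/dt = −0.0321 √h.
Separate and integrate: 2(√h − √h₀) = −(0.0321/A) t.
t = 2A(√h₀ − √h)/0.0321 = 2·7.37·(√2.12 − √0.419)/0.0321
  = 14.740 × (1.4560 − 0.64730) / 0.0321 = 371.36 s.

371 s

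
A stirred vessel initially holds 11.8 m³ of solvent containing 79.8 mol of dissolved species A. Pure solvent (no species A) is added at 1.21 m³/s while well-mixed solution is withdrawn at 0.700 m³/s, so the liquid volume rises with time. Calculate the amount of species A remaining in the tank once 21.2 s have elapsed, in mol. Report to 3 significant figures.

Total volume: dV/dt = Q_in − Q_out = 0.51000 m³/s, so V(t) = 11.8 + 0.51000 t and V(21.2) = 22.612 m³.
No species A enters, so dm/dt = −Q_out · (m/V).
Separate: dm/m = −Q_out dt/V(t) ⇒ ln(m/m₀) = −(Q_out/(Q_in−Q_out)) ln(V/V₀).
m = m₀ (V₀/V)^(Q_out/(Q_in−Q_out)) = 79.8 × (11.8/22.612)^(1.3725) = 32.683 mol.

32.7 mol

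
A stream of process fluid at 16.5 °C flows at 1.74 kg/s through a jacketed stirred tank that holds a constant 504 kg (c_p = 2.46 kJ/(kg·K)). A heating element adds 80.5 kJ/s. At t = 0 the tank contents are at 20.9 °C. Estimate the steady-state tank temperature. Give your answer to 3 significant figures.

35.3 °C

Heat balance on the well-mixed liquid: M c_p dT/dt = ṁ c_p (T_in − T) + 80.5.
At steady state dT/dt = 0 ⇒ T_ss = T_in + Q̇/(ṁ c_p) = 16.5 + 80.5/(1.74·2.46) = 35.307 °C.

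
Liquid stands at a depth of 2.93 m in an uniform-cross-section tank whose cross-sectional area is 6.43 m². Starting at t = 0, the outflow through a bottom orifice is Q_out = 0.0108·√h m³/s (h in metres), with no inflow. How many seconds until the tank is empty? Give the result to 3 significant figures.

With no inflow, A dh/dt = −0.0108 √h.
Separate and integrate: 2(√h − √h₀) = −(0.0108/A) t.
Set h = 0: 2√h₀ = (0.0108/A) t_empty ⇒ t_empty = 2A√h₀/0.0108.
t_empty = 2·6.43·√2.93/0.0108 = 12.860·1.7117/0.0108 = 2038.2 s.

2040 s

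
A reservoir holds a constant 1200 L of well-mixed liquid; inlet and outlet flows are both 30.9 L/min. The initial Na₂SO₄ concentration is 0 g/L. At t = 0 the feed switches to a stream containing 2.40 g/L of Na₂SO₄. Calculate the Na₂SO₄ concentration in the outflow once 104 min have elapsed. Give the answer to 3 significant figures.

2.24 g/L

Accumulation = in − out for the solute gives V dC/dt = Q(C_in − C).
Time constant τ = V/Q = 1200/30.9 = 38.835 min.
Integrating: C(t) = C_in + (C₀ − C_in) e^(−t/τ).
C(104) = 2.40 + (0 − 2.40)·e^(−104/38.835) = 2.40 + (-2.4000)·0.068700 = 2.2351 g/L.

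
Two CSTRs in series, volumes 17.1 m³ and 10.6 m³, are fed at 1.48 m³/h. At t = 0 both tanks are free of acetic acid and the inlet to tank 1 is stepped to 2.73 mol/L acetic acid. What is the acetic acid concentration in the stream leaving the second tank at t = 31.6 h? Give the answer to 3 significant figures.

2.32 mol/L

Species balance on tank i: dCᵢ/dt = (Cᵢ₋₁ − Cᵢ)/τᵢ with τᵢ = Vᵢ/Q.
τ₁ = 17.1/1.48 = 11.554 h; τ₂ = 10.6/1.48 = 7.1622 h.
Solving the cascade with C₁(0)=C₂(0)=0 gives C₂(t) = C_in[1 − (τ₁ e^(−t/τ₁) − τ₂ e^(−t/τ₂))/(τ₁ − τ₂)].
At t = 31.6: e^(−t/τ₁) = 0.064896, e^(−t/τ₂) = 0.012130.
C₂ = 2.73·[1 − (11.554·0.064896 − 7.1622·0.012130)/(4.3919)] = 2.73·0.84906 = 2.3179 mol/L.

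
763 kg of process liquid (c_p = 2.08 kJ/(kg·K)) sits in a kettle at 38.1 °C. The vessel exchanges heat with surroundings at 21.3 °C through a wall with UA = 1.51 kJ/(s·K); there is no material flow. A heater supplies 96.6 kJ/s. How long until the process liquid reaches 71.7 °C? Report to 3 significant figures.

Unsteady energy balance on the tank contents: M c_p dT/dt = −UA(T − T_amb) + Q̇.
τ = M c_p/UA = 1051.0 s; T_ss = T_amb + Q̇/UA = 21.3 + 96.6/1.51 = 85.274 °C.
T(t) = T_ss + (T₀ − T_ss)e^(−t/τ); set T = 71.7:
t = −τ ln[(T − T_ss)/(T₀ − T_ss)] = −1051.0 · ln(0.28774) = 1309.3 s.

1310 s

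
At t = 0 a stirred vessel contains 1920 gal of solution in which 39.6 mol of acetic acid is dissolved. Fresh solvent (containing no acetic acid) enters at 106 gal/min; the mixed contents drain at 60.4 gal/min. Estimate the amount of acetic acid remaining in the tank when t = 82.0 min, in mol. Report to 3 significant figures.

9.46 mol

Total volume: dV/dt = Q_in − Q_out = 45.600 gal/min, so V(t) = 1920 + 45.600 t and V(82.0) = 5659.2 gal.
Solute balance: dm/dt = 0 − Q_out C = −Q_out m/V(t).
dm/m = −Q_out dt/(V₀ + 45.600 t); integrating gives ln(m/m₀) = −(Q_out/(Q_in−Q_out)) ln(V/V₀).
m = m₀ (V₀/V)^(Q_out/(Q_in−Q_out)) = 39.6 × (1920/5659.2)^(1.3246) = 9.4596 mol.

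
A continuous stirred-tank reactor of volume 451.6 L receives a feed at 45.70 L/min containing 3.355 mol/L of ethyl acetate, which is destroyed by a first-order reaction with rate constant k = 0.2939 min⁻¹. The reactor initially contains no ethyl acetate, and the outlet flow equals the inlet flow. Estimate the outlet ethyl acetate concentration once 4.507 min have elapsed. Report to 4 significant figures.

0.7145 mol/L

Accumulation = in − out − consumed: V dC/dt = Q C_in − Q C − k V C.
dC/dt = (Q/V) C_in − (Q/V + k) C; effective rate a = Q/V + k = 0.101196 + 0.2939 = 0.395096 min⁻¹.
C_ss = Q C_in/(Q + kV) = 0.859315 mol/L; C(t) = C_ss + (C₀ − C_ss) e^(−a t).
C(4.507) = 0.859315 + (-0.859315)·e^(−0.395096·4.507) = 0.859315 + (-0.859315)·0.168521 = 0.714503 mol/L.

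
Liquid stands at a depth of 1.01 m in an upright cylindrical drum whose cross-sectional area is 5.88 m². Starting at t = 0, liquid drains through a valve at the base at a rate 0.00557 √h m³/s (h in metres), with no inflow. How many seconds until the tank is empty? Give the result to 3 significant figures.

2120 s

With no inflow, A dh/dt = −0.00557 √h.
This is separable: 2 d(√h)/dt = −0.00557/A, so √h = √h₀ − (0.00557/(2A)) t.
Tank is empty when √h = 0: t_empty = 2A√h₀/0.00557.
t_empty = 2·5.88·√1.01/0.00557 = 11.760·1.0050/0.00557 = 2121.8 s.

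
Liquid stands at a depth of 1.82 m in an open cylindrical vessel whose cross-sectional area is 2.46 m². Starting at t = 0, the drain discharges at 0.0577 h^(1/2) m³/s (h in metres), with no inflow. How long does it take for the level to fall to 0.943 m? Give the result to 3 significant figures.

32.2 s

Volume balance on the tank: A dh/dt = −0.0577 √h.
This is separable: 2 d(√h)/dt = −0.0577/A, so √h = √h₀ − (0.0577/(2A)) t.
t = 2A(√h₀ − √h)/0.0577 = 2·2.46·(√1.82 − √0.943)/0.0577
  = 4.9200 × (1.3491 − 0.97108) / 0.0577 = 32.231 s.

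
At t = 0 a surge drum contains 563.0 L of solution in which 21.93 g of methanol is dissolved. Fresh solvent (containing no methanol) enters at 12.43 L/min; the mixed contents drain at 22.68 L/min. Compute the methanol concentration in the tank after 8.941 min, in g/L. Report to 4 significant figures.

0.03140 g/L

Total volume: dV/dt = Q_in − Q_out = -10.2500 L/min, so V(t) = 563.0 − 10.2500 t and V(8.941) = 471.355 L.
Solute balance: dm/dt = 0 − Q_out C = −Q_out m/V(t).
dm/m = −Q_out dt/(V₀ − 10.2500 t); integrating gives ln(m/m₀) = −(Q_out/(Q_in−Q_out)) ln(V/V₀).
m = m₀ (V₀/V)^(Q_out/(Q_in−Q_out)) = 21.93 × (563.0/471.355)^(-2.21268) = 14.8015 g.
C = m/V = 14.8015/471.355 = 0.0314021 g/L.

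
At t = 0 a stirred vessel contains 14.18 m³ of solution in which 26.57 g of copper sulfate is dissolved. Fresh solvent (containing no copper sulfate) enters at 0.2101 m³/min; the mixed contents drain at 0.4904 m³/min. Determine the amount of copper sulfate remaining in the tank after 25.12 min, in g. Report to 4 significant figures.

Total volume: dV/dt = Q_in − Q_out = -0.280300 m³/min, so V(t) = 14.18 − 0.280300 t and V(25.12) = 7.13886 m³.
Species balance (pure solvent in): dm/dt = −Q_out · m/V(t).
dm/m = −Q_out dt/(V₀ − 0.280300 t); integrating gives ln(m/m₀) = −(Q_out/(Q_in−Q_out)) ln(V/V₀).
m = m₀ (V₀/V)^(Q_out/(Q_in−Q_out)) = 26.57 × (14.18/7.13886)^(-1.74955) = 7.99727 g.

7.997 g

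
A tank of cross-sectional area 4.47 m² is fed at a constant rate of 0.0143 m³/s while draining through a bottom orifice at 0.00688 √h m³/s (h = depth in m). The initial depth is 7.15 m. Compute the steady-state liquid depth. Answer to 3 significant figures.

4.32 m

Level balance: A dh/dt = 0.0143 − 0.00688 √h. Setting dh/dt = 0:
Q_in = 0.00688 √h_ss ⇒ √h_ss = 0.0143/0.00688 = 2.0785.
h_ss = 2.0785² = 4.3201 m. (Since h₀ = 7.15 m > h_ss, the level will fall toward this value.)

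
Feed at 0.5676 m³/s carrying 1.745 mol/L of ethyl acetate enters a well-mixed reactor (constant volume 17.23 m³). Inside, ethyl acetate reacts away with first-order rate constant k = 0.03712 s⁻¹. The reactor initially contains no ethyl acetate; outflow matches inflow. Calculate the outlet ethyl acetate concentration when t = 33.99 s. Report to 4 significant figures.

0.7446 mol/L

Species balance: V dC/dt = Q C_in − Q C − k V C.
dC/dt = (Q/V) C_in − (Q/V + k) C; effective rate a = Q/V + k = 0.0329425 + 0.03712 = 0.0700625 s⁻¹.
C_ss = Q C_in/(Q + kV) = 0.820477 mol/L; C(t) = C_ss + (C₀ − C_ss) e^(−a t).
C(33.99) = 0.820477 + (-0.820477)·e^(−0.0700625·33.99) = 0.820477 + (-0.820477)·0.0924187 = 0.744650 mol/L.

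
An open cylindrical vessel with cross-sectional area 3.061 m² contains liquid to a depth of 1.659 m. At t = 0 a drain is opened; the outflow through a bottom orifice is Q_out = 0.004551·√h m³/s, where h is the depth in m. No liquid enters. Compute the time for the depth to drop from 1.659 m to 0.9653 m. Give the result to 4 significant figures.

411.0 s

Accumulation of liquid (constant cross-section A): A dh/dt = −0.004551 √h.
∫ h^(−1/2) dh = −(0.004551/A) ∫ dt, giving 2√h = 2√h₀ − (0.004551/A) t.
t = 2A(√h₀ − √h)/0.004551 = 2·3.061·(√1.659 − √0.9653)/0.004551
  = 6.12200 × (1.28802 − 0.982497) / 0.004551 = 410.992 s.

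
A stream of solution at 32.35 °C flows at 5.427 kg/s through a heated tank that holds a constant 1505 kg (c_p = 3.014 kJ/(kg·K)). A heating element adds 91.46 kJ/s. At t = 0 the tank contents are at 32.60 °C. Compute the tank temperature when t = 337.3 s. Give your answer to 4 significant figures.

M c_p dT/dt = ṁ c_p (T_in − T) + Q̇.
τ = M/ṁ = 277.317 s; T_ss = T_in + Q̇/(ṁ c_p) = 32.35 + 91.46/(5.427·3.014) = 37.9415 °C.
Solution: T(t) = T_ss + (T₀ − T_ss) e^(−t/τ).
T(337.3) = 37.9415 + (-5.34150)·e^(−337.3/277.317) = 37.9415 + (-5.34150)·0.296325 = 36.3587 °C.

36.36 °C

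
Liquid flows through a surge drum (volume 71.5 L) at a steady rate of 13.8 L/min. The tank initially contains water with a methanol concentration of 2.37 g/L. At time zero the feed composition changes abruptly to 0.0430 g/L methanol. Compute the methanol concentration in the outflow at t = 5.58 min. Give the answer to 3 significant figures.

0.836 g/L

Unsteady species balance (constant V, well mixed): V dC/dt = Q(C_in − C).
Time constant τ = V/Q = 71.5/13.8 = 5.1812 min.
This is linear first-order; C(t) = C_in + (C₀ − C_in) e^(−t/τ).
C(5.58) = 0.0430 + (2.37 − 0.0430)·e^(−5.58/5.1812) = 0.0430 + (2.3270)·0.34062 = 0.83563 g/L.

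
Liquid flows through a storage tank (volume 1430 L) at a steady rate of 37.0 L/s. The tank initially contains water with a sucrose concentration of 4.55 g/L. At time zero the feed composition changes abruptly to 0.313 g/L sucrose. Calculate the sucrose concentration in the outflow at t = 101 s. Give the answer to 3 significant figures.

0.624 g/L

Transient balance on the dissolved component: V dC/dt = Q(C_in − C).
So dC/dt = (C_in − C)/τ with τ = V/Q = 1430/37.0 = 38.649 s.
Integrating: C(t) = C_in + (C₀ − C_in) e^(−t/τ).
C(101) = 0.313 + (4.55 − 0.313)·e^(−101/38.649) = 0.313 + (4.2370)·0.073293 = 0.62354 g/L.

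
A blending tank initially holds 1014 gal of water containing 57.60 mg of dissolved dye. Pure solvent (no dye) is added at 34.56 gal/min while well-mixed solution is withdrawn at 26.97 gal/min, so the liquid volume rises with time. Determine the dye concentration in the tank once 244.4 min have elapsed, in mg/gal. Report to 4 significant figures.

0.0004985 mg/gal

Let m(t) be the amount of dye. Volume: V(t) = V₀ + (Q_in − Q_out) t = 1014 + 7.59000 t; V(244.4) = 2869.00 gal.
Solute balance: dm/dt = 0 − Q_out C = −Q_out m/V(t).
dm/m = −Q_out dt/(V₀ + 7.59000 t); integrating gives ln(m/m₀) = −(Q_out/(Q_in−Q_out)) ln(V/V₀).
m = m₀ (V₀/V)^(Q_out/(Q_in−Q_out)) = 57.60 × (1014/2869.00)^(3.55336) = 1.43021 mg.
C = m/V = 1.43021/2869.00 = 0.000498504 mg/gal.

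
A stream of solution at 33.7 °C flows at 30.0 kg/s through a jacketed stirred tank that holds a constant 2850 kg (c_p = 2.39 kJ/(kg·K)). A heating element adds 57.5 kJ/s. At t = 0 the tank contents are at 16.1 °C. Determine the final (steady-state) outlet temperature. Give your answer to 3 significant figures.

34.5 °C

M c_p dT/dt = ṁ c_p (T_in − T) + Q̇.
At steady state dT/dt = 0 ⇒ T_ss = T_in + Q̇/(ṁ c_p) = 33.7 + 57.5/(30.0·2.39) = 34.502 °C.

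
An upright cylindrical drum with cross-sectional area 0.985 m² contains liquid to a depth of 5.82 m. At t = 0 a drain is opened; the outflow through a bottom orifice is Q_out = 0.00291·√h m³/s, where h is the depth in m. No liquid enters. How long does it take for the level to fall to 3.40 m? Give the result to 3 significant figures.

385 s

A dh/dt = −Q_out = −0.00291 √h.
This is separable: 2 d(√h)/dt = −0.00291/A, so √h = √h₀ − (0.00291/(2A)) t.
t = 2A(√h₀ − √h)/0.00291 = 2·0.985·(√5.82 − √3.40)/0.00291
  = 1.9700 × (2.4125 − 1.8439) / 0.00291 = 384.90 s.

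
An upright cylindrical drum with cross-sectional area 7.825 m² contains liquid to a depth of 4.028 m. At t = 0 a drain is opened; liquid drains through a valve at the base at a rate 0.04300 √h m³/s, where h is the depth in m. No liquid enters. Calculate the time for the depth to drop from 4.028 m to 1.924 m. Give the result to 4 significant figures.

A dh/dt = −Q_out = −0.04300 √h.
∫ h^(−1/2) dh = −(0.04300/A) ∫ dt, giving 2√h = 2√h₀ − (0.04300/A) t.
t = 2A(√h₀ − √h)/0.04300 = 2·7.825·(√4.028 − √1.924)/0.04300
  = 15.6500 × (2.00699 − 1.38708) / 0.04300 = 225.616 s.

225.6 s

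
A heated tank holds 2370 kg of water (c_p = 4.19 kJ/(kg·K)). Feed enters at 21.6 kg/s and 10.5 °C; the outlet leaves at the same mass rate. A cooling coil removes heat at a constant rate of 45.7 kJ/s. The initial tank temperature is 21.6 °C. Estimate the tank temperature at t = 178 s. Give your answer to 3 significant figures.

12.3 °C

Unsteady energy balance on the tank contents: M c_p dT/dt = ṁ c_p (T_in − T) − 45.7.
τ = M/ṁ = 109.72 s; T_ss = T_in − Q̇/(ṁ c_p) = 10.5 − 45.7/(21.6·4.19) = 9.9950 °C.
This is linear first-order; T(t) = T_ss + (T₀ − T_ss) e^(−t/τ).
T(178) = 9.9950 + (11.605)·e^(−178/109.72) = 9.9950 + (11.605)·0.19745 = 12.286 °C.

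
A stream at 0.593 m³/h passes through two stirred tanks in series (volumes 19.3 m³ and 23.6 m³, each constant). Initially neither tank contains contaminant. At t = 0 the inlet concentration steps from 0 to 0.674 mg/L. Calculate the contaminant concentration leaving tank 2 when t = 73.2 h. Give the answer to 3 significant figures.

0.405 mg/L

Each tank obeys Vᵢ dCᵢ/dt = Q(Cᵢ₋₁ − Cᵢ), so τᵢ = Vᵢ/Q.
τ₁ = 19.3/0.593 = 32.546 h; τ₂ = 23.6/0.593 = 39.798 h.
Tank 1: C₁ = C_in(1 − e^(−t/τ₁)). Tank 2 (τ₁ ≠ τ₂): C₂ = C_in[1 − (τ₁ e^(−t/τ₁) − τ₂ e^(−t/τ₂))/(τ₁ − τ₂)].
At t = 73.2: e^(−t/τ₁) = 0.10549, e^(−t/τ₂) = 0.15893.
C₂ = 0.674·[1 − (32.546·0.10549 − 39.798·0.15893)/(-7.2513)] = 0.674·0.60124 = 0.40524 mg/L.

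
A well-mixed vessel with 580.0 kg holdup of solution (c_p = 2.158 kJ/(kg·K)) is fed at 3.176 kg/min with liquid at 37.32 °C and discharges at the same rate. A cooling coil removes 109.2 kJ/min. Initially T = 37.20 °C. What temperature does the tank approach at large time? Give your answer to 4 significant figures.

Heat balance on the well-mixed liquid: M c_p dT/dt = ṁ c_p (T_in − T) − 109.2.
At steady state dT/dt = 0 ⇒ T_ss = T_in − Q̇/(ṁ c_p) = 37.32 − 109.2/(3.176·2.158) = 21.3873 °C.

21.39 °C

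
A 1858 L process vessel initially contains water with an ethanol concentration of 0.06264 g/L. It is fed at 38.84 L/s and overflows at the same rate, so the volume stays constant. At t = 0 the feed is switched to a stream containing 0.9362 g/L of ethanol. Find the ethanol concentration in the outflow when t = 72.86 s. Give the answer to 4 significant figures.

0.7457 g/L

Unsteady species balance (constant V, well mixed): V dC/dt = Q(C_in − C).
Time constant τ = V/Q = 1858/38.84 = 47.8373 s.
This is linear first-order; C(t) = C_in + (C₀ − C_in) e^(−t/τ).
C(72.86) = 0.9362 + (0.06264 − 0.9362)·e^(−72.86/47.8373) = 0.9362 + (-0.873560)·0.218039 = 0.745730 g/L.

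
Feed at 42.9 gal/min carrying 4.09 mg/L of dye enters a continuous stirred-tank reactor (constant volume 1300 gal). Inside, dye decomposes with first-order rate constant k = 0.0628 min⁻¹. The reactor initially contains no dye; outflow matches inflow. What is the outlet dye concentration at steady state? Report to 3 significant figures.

1.41 mg/L

Species balance: V dC/dt = Q C_in − Q C − k V C.
Steady state (dC/dt = 0): C_ss = Q C_in/(Q + kV) = C_in/(1 + kV/Q).
C_ss = 42.9·4.09/(42.9 + 0.0628·1300) = 175.46/124.54 = 1.4089 mg/L.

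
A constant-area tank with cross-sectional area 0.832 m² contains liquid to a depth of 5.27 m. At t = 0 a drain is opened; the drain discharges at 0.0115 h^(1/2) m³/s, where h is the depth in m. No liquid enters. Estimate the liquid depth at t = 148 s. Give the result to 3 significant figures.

1.62 m

Unsteady balance on liquid volume: A dh/dt = −0.0115 √h.
Separate and integrate: 2(√h − √h₀) = −(0.0115/A) t.
√h = √5.27 − 0.0115·148/(2·0.832) = 2.2956 − 1.0228 = 1.2728.
h = 1.2728² = 1.6200 m.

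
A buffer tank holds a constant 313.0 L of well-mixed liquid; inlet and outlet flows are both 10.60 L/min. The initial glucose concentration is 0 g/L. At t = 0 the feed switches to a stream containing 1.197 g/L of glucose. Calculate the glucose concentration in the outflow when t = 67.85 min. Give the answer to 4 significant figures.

Species balance on the tank: V dC/dt = Q(C_in − C).
Rewrite as dC/dt + C/τ = C_in/τ, τ = V/Q = 29.5283 min.
Integrating: C(t) = C_in + (C₀ − C_in) e^(−t/τ).
C(67.85) = 1.197 + (0 − 1.197)·e^(−67.85/29.5283) = 1.197 + (-1.19700)·0.100480 = 1.07673 g/L.

1.077 g/L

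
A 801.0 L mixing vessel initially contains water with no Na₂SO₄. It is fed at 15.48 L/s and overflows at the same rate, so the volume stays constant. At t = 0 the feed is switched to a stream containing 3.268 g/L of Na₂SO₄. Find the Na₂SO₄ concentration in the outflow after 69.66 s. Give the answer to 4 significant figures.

2.418 g/L

Accumulation = in − out for the solute gives V dC/dt = Q(C_in − C).
So dC/dt = (C_in − C)/τ with τ = V/Q = 801.0/15.48 = 51.7442 s.
Integrating: C(t) = C_in + (C₀ − C_in) e^(−t/τ).
C(69.66) = 3.268 + (0 − 3.268)·e^(−69.66/51.7442) = 3.268 + (-3.26800)·0.260217 = 2.41761 g/L.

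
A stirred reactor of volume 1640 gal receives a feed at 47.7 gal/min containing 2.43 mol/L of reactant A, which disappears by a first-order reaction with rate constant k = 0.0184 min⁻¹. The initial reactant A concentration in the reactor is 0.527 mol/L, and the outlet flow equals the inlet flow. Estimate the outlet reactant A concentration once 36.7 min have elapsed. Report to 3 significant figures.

Accumulation = in − out − consumed: V dC/dt = Q C_in − Q C − k V C.
This is linear with rate a = Q/V + k = 0.047485 min⁻¹.
C_ss = Q C_in/(Q + kV) = 1.4884 mol/L; C(t) = C_ss + (C₀ − C_ss) e^(−a t).
C(36.7) = 1.4884 + (-0.96140)·e^(−0.047485·36.7) = 1.4884 + (-0.96140)·0.17504 = 1.3201 mol/L.

1.32 mol/L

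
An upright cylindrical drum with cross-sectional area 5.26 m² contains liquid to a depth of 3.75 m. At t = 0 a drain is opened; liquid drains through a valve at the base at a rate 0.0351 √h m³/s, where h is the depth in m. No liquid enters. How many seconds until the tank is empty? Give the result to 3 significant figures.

Volume balance on the tank: A dh/dt = −0.0351 √h.
This is separable: 2 d(√h)/dt = −0.0351/A, so √h = √h₀ − (0.0351/(2A)) t.
Set h = 0: 2√h₀ = (0.0351/A) t_empty ⇒ t_empty = 2A√h₀/0.0351.
t_empty = 2·5.26·√3.75/0.0351 = 10.520·1.9365/0.0351 = 580.40 s.

580 s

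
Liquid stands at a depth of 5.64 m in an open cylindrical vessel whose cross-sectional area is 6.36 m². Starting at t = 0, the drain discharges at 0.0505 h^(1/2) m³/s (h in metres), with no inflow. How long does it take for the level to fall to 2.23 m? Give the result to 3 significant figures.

222 s

Unsteady balance on liquid volume: A dh/dt = −0.0505 √h.
Separate and integrate: 2(√h − √h₀) = −(0.0505/A) t.
t = 2A(√h₀ − √h)/0.0505 = 2·6.36·(√5.64 − √2.23)/0.0505
  = 12.720 × (2.3749 − 1.4933) / 0.0505 = 222.05 s.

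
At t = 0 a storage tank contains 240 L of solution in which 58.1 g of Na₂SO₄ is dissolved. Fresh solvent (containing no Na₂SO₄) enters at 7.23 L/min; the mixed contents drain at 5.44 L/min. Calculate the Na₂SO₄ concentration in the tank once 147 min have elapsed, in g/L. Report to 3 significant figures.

0.0122 g/L

Total volume: dV/dt = Q_in − Q_out = 1.7900 L/min, so V(t) = 240 + 1.7900 t and V(147) = 503.13 L.
Species balance (pure solvent in): dm/dt = −Q_out · m/V(t).
Separate: dm/m = −Q_out dt/V(t) ⇒ ln(m/m₀) = −(Q_out/(Q_in−Q_out)) ln(V/V₀).
m = m₀ (V₀/V)^(Q_out/(Q_in−Q_out)) = 58.1 × (240/503.13)^(3.0391) = 6.1263 g.
C = m/V = 6.1263/503.13 = 0.012176 g/L.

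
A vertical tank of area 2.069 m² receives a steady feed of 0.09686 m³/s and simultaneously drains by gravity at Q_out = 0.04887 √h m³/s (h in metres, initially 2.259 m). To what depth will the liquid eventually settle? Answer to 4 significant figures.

Unsteady balance on liquid volume: A dh/dt = Q_in − 0.04887 √h. At steady state dh/dt = 0:
Q_in = 0.04887 √h_ss ⇒ √h_ss = 0.09686/0.04887 = 1.98199.
h_ss = 1.98199² = 3.92830 m. (Since h₀ = 2.259 m < h_ss, the level will rise toward this value.)

3.928 m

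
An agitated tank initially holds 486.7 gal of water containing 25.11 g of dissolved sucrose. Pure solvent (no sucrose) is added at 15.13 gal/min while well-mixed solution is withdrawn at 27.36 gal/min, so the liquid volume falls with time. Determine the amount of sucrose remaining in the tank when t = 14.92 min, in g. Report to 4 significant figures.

8.777 g

Total volume: dV/dt = Q_in − Q_out = -12.2300 gal/min, so V(t) = 486.7 − 12.2300 t and V(14.92) = 304.228 gal.
Species balance (pure solvent in): dm/dt = −Q_out · m/V(t).
Separate: dm/m = −Q_out dt/V(t) ⇒ ln(m/m₀) = −(Q_out/(Q_in−Q_out)) ln(V/V₀).
m = m₀ (V₀/V)^(Q_out/(Q_in−Q_out)) = 25.11 × (486.7/304.228)^(-2.23712) = 8.77680 g.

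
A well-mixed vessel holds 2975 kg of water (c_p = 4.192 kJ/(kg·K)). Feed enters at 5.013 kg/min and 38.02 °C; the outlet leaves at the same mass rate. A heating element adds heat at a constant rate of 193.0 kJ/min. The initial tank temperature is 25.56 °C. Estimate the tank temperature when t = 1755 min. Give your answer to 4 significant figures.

First-law balance (no shaft work): M c_p dT/dt = ṁ c_p (T_in − T) + 193.0.
τ = M/ṁ = 593.457 min; T_ss = T_in + Q̇/(ṁ c_p) = 38.02 + 193.0/(5.013·4.192) = 47.2041 °C.
T approaches T_ss exponentially: T(t) = T_ss + (T₀ − T_ss) e^(−t/τ).
T(1755) = 47.2041 + (-21.6441)·e^(−1755/593.457) = 47.2041 + (-21.6441)·0.0519617 = 46.0795 °C.

46.08 °C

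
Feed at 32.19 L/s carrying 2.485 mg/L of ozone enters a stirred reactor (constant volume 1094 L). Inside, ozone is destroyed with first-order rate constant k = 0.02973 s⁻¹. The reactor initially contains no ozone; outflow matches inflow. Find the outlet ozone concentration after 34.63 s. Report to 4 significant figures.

Accumulation = in − out − consumed: V dC/dt = Q C_in − Q C − k V C.
dC/dt = (Q/V) C_in − (Q/V + k) C; effective rate a = Q/V + k = 0.0294241 + 0.02973 = 0.0591541 s⁻¹.
C_ss = Q C_in/(Q + kV) = 1.23608 mg/L; C(t) = C_ss + (C₀ − C_ss) e^(−a t).
C(34.63) = 1.23608 + (-1.23608)·e^(−0.0591541·34.63) = 1.23608 + (-1.23608)·0.128927 = 1.07671 mg/L.

1.077 mg/L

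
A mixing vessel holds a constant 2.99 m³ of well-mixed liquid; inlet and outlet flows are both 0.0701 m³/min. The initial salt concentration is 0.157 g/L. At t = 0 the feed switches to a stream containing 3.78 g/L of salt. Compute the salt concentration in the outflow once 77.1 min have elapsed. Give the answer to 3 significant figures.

3.19 g/L

Mass balance on the solute (V constant): V dC/dt = Q(C_in − C).
So dC/dt = (C_in − C)/τ with τ = V/Q = 2.99/0.0701 = 42.653 min.
Integrating: C(t) = C_in + (C₀ − C_in) e^(−t/τ).
C(77.1) = 3.78 + (0.157 − 3.78)·e^(−77.1/42.653) = 3.78 + (-3.6230)·0.16405 = 3.1857 g/L.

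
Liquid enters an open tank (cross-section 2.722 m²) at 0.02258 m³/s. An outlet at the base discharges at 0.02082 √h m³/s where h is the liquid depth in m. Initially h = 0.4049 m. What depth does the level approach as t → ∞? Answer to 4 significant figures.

1.176 m

Level balance: A dh/dt = 0.02258 − 0.02082 √h. Setting dh/dt = 0:
Q_in = 0.02082 √h_ss ⇒ √h_ss = 0.02258/0.02082 = 1.08453.
h_ss = 1.08453² = 1.17621 m. (Since h₀ = 0.4049 m < h_ss, the level will rise toward this value.)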